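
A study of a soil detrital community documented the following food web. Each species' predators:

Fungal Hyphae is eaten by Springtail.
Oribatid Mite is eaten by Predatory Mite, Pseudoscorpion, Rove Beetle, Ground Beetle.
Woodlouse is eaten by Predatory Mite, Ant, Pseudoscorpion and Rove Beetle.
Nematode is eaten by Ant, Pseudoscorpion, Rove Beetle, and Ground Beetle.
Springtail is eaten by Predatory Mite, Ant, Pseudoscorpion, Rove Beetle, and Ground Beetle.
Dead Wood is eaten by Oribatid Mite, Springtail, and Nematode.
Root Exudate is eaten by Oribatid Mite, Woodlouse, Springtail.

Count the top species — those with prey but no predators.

5

Top species (has prey, but nothing eats it): Rove Beetle, Pseudoscorpion, Ground Beetle, Predatory Mite, Ant.
Count: 5.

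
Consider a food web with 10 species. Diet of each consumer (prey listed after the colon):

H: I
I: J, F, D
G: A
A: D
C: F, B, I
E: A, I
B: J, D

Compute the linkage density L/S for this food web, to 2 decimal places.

L/S = 1.30

There are L = 13 links among S = 10 species.
L/S = 13/10 = 1.3000 ≈ 1.30.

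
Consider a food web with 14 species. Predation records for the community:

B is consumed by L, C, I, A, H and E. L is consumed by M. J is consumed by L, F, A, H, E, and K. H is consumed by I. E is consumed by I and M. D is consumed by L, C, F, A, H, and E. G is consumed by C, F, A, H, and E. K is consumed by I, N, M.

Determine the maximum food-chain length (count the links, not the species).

One longest chain: D → E → M.
It has 3 species and 2 links.

2 links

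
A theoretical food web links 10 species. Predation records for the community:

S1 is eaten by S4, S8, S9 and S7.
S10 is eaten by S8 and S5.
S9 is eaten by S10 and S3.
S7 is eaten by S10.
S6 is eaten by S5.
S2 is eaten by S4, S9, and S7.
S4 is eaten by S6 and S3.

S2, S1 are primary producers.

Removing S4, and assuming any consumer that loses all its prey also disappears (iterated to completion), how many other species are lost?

1

Remove S4.
Round 1: S6 (all prey gone) → extinct.
No further losses. Total secondary extinctions: 1.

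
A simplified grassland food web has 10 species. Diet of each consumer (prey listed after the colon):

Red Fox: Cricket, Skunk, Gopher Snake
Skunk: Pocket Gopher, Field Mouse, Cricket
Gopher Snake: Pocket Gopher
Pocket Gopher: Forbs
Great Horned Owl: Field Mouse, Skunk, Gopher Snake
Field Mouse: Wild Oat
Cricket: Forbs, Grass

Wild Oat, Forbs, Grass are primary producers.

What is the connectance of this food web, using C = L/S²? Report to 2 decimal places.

The web has S = 10 species and L = 14 feeding links.
C = L / S² = 14 / 100 = 0.1400 ≈ 0.14.

C = 0.14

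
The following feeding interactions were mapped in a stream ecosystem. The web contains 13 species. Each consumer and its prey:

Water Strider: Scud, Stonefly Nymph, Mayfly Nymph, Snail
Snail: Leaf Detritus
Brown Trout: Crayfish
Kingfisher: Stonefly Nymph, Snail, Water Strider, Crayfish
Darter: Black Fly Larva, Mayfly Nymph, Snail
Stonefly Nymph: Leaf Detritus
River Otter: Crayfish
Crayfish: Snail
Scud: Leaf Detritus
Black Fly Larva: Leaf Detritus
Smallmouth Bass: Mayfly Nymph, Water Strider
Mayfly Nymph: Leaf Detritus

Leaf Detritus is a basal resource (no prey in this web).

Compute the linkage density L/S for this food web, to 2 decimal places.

L/S = 1.62

There are L = 21 links among S = 13 species.
L/S = 21/13 = 1.6154 ≈ 1.62.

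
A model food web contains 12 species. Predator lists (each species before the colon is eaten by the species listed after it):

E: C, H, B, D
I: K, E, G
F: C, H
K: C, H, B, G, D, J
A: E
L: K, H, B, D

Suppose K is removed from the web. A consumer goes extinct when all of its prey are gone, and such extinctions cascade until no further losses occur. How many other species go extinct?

Remove K.
Round 1: J (all prey gone) → extinct.
No further losses. Total secondary extinctions: 1.

1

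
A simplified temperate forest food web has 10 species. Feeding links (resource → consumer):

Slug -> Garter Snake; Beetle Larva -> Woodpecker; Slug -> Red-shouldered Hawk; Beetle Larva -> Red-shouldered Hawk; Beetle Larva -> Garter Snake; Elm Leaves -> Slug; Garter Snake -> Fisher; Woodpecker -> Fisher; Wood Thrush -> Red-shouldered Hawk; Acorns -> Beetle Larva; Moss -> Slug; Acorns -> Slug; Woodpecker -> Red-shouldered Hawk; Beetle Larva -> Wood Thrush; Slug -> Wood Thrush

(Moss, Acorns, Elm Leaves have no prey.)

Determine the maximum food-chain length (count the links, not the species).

One longest chain: Acorns → Beetle Larva → Woodpecker → Fisher.
It has 4 species and 3 links.

3 links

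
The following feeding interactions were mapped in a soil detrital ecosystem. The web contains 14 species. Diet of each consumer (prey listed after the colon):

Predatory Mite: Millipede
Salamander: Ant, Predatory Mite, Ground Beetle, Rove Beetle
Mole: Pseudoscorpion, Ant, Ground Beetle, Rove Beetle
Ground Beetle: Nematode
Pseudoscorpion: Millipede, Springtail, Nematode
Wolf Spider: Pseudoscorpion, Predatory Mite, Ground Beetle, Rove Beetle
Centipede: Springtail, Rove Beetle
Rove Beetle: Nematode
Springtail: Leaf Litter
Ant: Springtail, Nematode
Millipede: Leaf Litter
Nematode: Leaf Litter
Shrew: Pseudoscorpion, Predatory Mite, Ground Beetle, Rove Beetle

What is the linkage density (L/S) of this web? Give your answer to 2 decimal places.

There are L = 29 links among S = 14 species.
L/S = 29/14 = 2.0714 ≈ 2.07.

L/S = 2.07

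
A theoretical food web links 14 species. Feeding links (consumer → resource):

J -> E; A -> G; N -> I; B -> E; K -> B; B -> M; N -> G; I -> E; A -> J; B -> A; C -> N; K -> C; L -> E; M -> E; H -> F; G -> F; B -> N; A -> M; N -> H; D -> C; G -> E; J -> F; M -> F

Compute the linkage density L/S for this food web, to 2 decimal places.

There are L = 23 links among S = 14 species.
L/S = 23/14 = 1.6429 ≈ 1.64.

L/S = 1.64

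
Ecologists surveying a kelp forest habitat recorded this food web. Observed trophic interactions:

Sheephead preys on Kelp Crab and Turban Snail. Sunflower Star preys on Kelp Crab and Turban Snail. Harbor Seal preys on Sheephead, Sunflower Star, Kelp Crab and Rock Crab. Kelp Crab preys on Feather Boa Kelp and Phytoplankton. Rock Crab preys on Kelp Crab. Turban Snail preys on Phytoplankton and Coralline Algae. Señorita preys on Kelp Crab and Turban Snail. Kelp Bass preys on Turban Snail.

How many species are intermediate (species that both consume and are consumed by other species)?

Intermediate species (has both prey and predators): Turban Snail, Kelp Crab, Sheephead, Rock Crab, Sunflower Star.
Count: 5.

5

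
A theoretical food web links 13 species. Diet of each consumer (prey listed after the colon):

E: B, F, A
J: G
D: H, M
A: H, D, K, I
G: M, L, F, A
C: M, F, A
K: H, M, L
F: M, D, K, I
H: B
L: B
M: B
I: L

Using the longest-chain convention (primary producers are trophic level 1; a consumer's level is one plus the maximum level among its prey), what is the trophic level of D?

B is a producer → level 1.
H eats B → level 2.
D eats H (level 2); other prey at levels: M 2 → level 3.

Trophic level 3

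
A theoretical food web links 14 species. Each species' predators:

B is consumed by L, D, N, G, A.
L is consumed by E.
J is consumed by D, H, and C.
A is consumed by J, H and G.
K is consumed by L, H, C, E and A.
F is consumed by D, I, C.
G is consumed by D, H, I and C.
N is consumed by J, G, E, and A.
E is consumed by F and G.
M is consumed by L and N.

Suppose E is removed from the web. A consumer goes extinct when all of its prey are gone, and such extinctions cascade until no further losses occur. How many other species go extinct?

Remove E.
Round 1: F (all prey gone) → extinct.
No further losses. Total secondary extinctions: 1.

1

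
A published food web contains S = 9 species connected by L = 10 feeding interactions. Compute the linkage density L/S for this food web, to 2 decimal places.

There are L = 10 links among S = 9 species.
L/S = 10/9 = 1.1111 ≈ 1.11.

L/S = 1.11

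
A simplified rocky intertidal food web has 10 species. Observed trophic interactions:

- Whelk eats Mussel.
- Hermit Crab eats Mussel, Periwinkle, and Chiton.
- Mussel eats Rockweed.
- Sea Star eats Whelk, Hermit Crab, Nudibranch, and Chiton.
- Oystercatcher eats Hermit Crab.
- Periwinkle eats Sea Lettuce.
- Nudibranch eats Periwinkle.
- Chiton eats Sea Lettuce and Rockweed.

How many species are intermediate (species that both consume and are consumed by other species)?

6

Intermediate species (has both prey and predators): Chiton, Periwinkle, Mussel, Whelk, Hermit Crab, Nudibranch.
Count: 6.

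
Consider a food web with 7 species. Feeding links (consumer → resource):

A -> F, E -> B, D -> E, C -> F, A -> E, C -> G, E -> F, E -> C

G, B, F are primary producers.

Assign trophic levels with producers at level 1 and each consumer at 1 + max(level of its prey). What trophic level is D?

G is a producer → level 1.
C eats G (level 1); other prey at levels: F 1 → level 2.
E eats C (level 2); other prey at levels: B 1, F 1 → level 3.
D eats E → level 4.

Trophic level 4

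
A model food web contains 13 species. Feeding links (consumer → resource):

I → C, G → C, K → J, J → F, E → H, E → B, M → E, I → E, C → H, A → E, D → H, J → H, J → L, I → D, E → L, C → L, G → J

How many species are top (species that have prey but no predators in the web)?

5

Top species (has prey, but nothing eats it): K, M, I, G, A.
Count: 5.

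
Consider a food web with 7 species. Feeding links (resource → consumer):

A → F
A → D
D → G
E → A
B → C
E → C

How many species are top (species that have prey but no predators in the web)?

Top species (has prey, but nothing eats it): C, F, G.
Count: 3.

3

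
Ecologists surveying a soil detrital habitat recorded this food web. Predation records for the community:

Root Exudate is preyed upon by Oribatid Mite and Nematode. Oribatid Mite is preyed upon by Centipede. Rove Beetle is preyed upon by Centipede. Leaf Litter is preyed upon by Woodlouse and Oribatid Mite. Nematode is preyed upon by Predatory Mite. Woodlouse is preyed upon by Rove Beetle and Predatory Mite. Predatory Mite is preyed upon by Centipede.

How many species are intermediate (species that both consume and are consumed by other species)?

Intermediate species (has both prey and predators): Woodlouse, Oribatid Mite, Nematode, Predatory Mite, Rove Beetle.
Count: 5.

5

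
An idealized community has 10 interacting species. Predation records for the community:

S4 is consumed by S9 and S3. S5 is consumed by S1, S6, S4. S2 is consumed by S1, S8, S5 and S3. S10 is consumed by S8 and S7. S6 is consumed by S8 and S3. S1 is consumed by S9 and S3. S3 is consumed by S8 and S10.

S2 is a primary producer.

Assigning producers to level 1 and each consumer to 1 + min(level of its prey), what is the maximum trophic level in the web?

Producers (level 1): S2.
Following each consumer down to its lowest-level prey: S2 → S3 → S10 → S7 (levels 1 through 4).
All prey of S7 (S10 3) are at level 3 or above, so S7 is at level 1 + 3 = 4.
Every consumer has at least one prey at level 3 or below, so none exceeds level 4.

4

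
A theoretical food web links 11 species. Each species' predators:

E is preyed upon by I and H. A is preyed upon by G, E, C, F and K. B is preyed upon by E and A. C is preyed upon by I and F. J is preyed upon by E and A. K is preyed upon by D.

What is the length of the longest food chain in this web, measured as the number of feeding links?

3 links

One longest chain: J → A → E → H.
It has 4 species and 3 links.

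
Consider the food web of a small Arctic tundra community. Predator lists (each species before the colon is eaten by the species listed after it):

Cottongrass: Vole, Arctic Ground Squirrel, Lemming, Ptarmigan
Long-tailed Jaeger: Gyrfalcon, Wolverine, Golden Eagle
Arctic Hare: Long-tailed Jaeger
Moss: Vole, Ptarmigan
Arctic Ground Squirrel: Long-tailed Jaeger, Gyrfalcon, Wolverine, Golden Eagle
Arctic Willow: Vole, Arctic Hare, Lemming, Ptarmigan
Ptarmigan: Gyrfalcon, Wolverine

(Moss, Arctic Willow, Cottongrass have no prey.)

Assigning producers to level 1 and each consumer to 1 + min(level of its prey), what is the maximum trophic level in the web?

Producers (level 1): Moss, Arctic Willow, Cottongrass.
Following each consumer down to its lowest-level prey: Cottongrass → Arctic Ground Squirrel → Wolverine (levels 1 through 3).
All prey of Wolverine (Arctic Ground Squirrel 2, Ptarmigan 2, Long-tailed Jaeger 3) are at level 2 or above, so Wolverine is at level 1 + 2 = 3.
Every consumer has at least one prey at level 2 or below, so none exceeds level 3.

3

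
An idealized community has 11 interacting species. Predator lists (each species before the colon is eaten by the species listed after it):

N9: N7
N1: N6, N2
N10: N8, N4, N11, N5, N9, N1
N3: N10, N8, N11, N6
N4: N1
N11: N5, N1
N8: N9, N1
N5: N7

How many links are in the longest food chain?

One longest chain: N3 → N10 → N8 → N1 → N6.
It has 5 species and 4 links.

4 links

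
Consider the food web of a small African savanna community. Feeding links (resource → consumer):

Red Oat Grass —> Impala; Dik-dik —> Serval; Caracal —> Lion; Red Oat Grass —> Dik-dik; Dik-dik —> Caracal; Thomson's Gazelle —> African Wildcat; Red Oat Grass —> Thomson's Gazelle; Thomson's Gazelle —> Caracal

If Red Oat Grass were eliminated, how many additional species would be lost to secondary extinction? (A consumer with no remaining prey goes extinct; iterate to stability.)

7

Remove Red Oat Grass.
Round 1: Impala (all prey gone), Dik-dik (all prey gone), Thomson's Gazelle (all prey gone) → extinct.
Round 2: Serval (all prey gone), Caracal (all prey gone), African Wildcat (all prey gone) → extinct.
Round 3: Lion (all prey gone) → extinct.
No further losses. Total secondary extinctions: 7.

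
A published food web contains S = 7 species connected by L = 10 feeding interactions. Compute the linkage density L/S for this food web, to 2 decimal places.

L/S = 1.43

There are L = 10 links among S = 7 species.
L/S = 10/7 = 1.4286 ≈ 1.43.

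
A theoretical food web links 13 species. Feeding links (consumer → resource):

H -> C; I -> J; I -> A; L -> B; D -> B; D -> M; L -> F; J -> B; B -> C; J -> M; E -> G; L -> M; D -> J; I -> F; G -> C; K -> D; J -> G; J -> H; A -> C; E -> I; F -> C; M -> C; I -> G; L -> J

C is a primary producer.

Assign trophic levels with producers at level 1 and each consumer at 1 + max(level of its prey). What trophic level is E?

C is a producer → level 1.
H eats C → level 2.
J eats H (level 2); other prey at levels: M 2, B 2, G 2 → level 3.
I eats J (level 3); other prey at levels: F 2, G 2, A 2 → level 4.
E eats I (level 4); other prey at levels: G 2 → level 5.

Trophic level 5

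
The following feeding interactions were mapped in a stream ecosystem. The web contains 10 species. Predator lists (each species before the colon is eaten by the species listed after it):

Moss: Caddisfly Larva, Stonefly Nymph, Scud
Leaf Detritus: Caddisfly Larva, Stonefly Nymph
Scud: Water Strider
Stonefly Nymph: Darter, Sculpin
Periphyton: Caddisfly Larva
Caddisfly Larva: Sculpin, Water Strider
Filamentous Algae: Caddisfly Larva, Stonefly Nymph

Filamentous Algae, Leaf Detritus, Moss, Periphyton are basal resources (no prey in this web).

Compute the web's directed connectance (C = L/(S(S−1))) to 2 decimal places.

The web has S = 10 species and L = 13 feeding links.
C = L / (S(S−1)) = 13 / 90 = 0.1444 ≈ 0.14.

C = 0.14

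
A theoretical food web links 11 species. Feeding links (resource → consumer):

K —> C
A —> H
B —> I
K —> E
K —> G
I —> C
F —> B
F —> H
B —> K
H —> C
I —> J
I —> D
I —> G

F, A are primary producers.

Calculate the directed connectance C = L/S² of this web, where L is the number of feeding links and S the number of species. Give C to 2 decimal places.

The web has S = 11 species and L = 13 feeding links.
C = L / S² = 13 / 121 = 0.1074 ≈ 0.11.

C = 0.11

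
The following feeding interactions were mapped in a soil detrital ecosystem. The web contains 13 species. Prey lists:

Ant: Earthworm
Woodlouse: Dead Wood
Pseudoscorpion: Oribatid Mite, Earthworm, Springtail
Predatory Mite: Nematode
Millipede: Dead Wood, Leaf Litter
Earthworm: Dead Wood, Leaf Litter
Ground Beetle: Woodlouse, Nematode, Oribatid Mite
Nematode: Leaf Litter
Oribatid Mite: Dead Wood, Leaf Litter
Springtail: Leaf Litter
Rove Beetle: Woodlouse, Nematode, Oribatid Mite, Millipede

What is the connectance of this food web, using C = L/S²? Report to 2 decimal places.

C = 0.12

The web has S = 13 species and L = 21 feeding links.
C = L / S² = 21 / 169 = 0.1243 ≈ 0.12.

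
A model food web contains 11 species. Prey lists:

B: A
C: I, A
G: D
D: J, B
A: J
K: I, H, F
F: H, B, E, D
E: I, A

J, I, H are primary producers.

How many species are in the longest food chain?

6 species

One longest chain: J → A → B → D → F → K.
It has 6 species and 5 links.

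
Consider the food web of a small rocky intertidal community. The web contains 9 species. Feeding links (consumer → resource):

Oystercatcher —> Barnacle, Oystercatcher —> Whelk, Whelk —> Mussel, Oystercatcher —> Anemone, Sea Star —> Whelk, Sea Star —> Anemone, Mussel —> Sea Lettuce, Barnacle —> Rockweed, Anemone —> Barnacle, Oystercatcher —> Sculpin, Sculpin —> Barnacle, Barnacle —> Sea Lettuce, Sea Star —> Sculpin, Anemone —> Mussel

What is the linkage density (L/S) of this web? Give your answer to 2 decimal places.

L/S = 1.56

There are L = 14 links among S = 9 species.
L/S = 14/9 = 1.5556 ≈ 1.56.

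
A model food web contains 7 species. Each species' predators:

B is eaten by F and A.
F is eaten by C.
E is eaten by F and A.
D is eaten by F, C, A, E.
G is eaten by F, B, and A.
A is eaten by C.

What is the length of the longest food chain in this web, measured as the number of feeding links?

One longest chain: D → E → F → C.
It has 4 species and 3 links.

3 links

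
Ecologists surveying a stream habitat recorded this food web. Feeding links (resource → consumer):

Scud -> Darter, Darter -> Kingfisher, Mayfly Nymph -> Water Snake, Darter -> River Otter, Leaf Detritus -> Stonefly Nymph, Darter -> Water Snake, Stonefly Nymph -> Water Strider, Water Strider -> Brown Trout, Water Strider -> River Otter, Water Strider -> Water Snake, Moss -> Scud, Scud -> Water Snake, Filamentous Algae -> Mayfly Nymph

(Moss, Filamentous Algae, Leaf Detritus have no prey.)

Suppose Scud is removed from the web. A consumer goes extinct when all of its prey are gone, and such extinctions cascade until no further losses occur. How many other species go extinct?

2

Remove Scud.
Round 1: Darter (all prey gone) → extinct.
Round 2: Kingfisher (all prey gone) → extinct.
No further losses. Total secondary extinctions: 2.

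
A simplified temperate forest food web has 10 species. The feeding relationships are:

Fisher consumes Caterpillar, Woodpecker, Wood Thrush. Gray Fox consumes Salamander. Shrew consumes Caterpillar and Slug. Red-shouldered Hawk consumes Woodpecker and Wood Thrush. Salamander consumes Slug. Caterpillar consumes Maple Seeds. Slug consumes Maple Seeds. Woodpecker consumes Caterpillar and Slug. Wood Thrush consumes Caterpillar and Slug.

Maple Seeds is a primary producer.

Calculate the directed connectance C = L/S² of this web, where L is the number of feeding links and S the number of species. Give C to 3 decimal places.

C = 0.150

The web has S = 10 species and L = 15 feeding links.
C = L / S² = 15 / 100 = 0.1500 ≈ 0.150.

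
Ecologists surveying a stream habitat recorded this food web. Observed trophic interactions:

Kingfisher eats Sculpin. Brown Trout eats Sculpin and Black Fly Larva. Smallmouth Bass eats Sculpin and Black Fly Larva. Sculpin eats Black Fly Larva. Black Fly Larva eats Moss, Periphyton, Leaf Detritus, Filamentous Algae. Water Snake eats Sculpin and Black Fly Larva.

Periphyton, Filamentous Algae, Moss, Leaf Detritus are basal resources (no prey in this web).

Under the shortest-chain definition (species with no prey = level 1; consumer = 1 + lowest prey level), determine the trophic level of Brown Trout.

Trophic level 3

Periphyton has no prey (basal) → level 1.
Black Fly Larva eats Periphyton → level 2.
Brown Trout eats Black Fly Larva → level 3.
No prey of Brown Trout is below level 2, so 3 is the minimum.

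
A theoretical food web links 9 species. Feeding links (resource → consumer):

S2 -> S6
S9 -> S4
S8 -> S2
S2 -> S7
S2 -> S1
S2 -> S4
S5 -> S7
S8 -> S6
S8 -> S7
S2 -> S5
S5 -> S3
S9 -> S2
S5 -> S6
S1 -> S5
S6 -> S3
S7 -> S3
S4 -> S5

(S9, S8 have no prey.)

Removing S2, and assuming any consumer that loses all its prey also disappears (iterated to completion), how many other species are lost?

1

Remove S2.
Round 1: S1 (all prey gone) → extinct.
No further losses. Total secondary extinctions: 1.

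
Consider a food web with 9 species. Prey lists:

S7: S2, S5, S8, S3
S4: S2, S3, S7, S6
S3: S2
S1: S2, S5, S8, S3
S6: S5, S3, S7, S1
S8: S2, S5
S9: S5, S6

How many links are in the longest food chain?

One longest chain: S2 → S8 → S7 → S6 → S4.
It has 5 species and 4 links.

4 links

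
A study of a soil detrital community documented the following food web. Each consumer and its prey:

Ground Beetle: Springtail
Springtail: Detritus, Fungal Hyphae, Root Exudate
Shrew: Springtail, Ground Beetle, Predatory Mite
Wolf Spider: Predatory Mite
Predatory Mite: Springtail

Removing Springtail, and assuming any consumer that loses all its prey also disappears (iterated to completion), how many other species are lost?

Remove Springtail.
Round 1: Ground Beetle (all prey gone), Predatory Mite (all prey gone) → extinct.
Round 2: Shrew (all prey gone), Wolf Spider (all prey gone) → extinct.
No further losses. Total secondary extinctions: 4.

4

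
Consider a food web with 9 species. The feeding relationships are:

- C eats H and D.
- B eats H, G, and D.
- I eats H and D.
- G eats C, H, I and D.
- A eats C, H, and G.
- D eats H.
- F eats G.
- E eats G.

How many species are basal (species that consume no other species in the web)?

Basal species (no prey listed): H.
Count: 1.

1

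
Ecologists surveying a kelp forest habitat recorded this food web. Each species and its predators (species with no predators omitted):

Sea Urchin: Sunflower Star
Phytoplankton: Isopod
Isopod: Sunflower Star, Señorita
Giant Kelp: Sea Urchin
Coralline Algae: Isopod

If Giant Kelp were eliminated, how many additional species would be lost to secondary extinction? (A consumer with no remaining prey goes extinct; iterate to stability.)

Remove Giant Kelp.
Round 1: Sea Urchin (all prey gone) → extinct.
No further losses. Total secondary extinctions: 1.

1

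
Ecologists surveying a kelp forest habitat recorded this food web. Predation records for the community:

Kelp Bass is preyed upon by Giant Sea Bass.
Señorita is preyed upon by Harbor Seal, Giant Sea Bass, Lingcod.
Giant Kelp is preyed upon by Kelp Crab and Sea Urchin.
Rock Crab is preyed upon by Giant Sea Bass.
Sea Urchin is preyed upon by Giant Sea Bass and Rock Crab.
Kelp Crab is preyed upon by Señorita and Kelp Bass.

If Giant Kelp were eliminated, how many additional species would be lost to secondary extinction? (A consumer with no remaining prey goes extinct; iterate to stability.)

Remove Giant Kelp.
Round 1: Kelp Crab (all prey gone), Sea Urchin (all prey gone) → extinct.
Round 2: Rock Crab (all prey gone), Kelp Bass (all prey gone), Señorita (all prey gone) → extinct.
Round 3: Harbor Seal (all prey gone), Lingcod (all prey gone), Giant Sea Bass (all prey gone) → extinct.
No further losses. Total secondary extinctions: 8.

8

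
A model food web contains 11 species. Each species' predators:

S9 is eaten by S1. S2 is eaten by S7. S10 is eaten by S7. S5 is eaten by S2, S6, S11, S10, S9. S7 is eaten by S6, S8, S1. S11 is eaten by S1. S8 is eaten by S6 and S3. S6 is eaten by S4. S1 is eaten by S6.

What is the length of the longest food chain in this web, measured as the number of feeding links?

One longest chain: S5 → S2 → S7 → S8 → S6 → S4.
It has 6 species and 5 links.

5 links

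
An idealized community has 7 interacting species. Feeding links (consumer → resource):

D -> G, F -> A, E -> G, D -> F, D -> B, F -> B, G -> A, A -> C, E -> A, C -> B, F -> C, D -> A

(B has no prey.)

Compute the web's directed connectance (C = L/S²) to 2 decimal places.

The web has S = 7 species and L = 12 feeding links.
C = L / S² = 12 / 49 = 0.2449 ≈ 0.24.

C = 0.24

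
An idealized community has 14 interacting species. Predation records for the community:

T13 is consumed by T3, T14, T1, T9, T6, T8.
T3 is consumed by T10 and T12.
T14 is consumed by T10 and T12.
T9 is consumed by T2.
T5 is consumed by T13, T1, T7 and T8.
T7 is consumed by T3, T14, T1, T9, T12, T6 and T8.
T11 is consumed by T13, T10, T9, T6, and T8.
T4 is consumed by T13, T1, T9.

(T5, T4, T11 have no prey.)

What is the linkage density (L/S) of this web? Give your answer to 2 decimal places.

There are L = 30 links among S = 14 species.
L/S = 30/14 = 2.1429 ≈ 2.14.

L/S = 2.14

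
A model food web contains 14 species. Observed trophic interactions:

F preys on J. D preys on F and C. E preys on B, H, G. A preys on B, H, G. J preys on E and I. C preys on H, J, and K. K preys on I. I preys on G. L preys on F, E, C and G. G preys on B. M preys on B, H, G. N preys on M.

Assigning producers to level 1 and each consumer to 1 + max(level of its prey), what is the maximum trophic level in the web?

Producers (level 1): H, B.
B → G → I → K → C → L gives L level 6.
No species has a prey at level 6, so no species reaches level 7.

6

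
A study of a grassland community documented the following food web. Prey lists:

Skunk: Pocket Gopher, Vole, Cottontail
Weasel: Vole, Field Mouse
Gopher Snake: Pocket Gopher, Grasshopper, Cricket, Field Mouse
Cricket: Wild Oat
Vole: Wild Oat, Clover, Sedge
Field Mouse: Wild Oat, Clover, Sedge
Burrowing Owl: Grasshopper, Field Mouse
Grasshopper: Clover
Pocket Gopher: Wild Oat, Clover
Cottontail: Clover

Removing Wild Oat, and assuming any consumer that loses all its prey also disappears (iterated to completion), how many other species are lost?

1

Remove Wild Oat.
Round 1: Cricket (all prey gone) → extinct.
No further losses. Total secondary extinctions: 1.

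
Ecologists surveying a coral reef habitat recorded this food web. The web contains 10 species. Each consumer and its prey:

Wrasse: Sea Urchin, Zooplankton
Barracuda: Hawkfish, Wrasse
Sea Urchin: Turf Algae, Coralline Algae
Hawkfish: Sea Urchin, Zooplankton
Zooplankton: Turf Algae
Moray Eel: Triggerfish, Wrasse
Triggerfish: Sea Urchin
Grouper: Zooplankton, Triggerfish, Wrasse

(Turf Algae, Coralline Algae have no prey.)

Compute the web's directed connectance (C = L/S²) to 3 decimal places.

C = 0.150

The web has S = 10 species and L = 15 feeding links.
C = L / S² = 15 / 100 = 0.1500 ≈ 0.150.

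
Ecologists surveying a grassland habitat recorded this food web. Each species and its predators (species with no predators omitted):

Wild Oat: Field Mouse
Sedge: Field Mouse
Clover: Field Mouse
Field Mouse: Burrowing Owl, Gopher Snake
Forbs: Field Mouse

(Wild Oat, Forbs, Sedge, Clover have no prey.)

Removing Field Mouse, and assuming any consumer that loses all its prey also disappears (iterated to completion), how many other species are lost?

Remove Field Mouse.
Round 1: Burrowing Owl (all prey gone), Gopher Snake (all prey gone) → extinct.
No further losses. Total secondary extinctions: 2.

2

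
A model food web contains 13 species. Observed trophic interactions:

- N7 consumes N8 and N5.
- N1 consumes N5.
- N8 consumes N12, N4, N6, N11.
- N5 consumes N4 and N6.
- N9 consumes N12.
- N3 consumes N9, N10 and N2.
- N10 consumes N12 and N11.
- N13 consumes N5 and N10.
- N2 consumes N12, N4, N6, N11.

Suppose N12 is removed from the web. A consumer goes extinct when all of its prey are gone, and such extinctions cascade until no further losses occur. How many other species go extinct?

1

Remove N12.
Round 1: N9 (all prey gone) → extinct.
No further losses. Total secondary extinctions: 1.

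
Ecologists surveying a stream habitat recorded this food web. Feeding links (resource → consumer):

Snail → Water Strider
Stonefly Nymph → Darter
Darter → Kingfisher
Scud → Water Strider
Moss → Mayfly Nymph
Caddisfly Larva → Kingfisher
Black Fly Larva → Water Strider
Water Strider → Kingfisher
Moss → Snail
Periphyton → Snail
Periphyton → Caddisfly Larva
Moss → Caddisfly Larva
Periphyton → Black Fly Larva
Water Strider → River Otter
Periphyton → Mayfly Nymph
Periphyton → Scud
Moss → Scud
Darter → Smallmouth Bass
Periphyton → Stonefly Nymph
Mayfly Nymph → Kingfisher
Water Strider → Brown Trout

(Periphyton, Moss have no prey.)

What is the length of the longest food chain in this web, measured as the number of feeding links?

3 links

One longest chain: Periphyton → Scud → Water Strider → River Otter.
It has 4 species and 3 links.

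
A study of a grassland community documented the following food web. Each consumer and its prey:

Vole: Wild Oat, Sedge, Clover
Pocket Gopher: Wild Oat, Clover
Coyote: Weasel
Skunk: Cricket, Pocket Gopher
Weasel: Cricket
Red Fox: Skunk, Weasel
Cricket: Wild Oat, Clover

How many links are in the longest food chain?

3 links

One longest chain: Wild Oat → Cricket → Skunk → Red Fox.
It has 4 species and 3 links.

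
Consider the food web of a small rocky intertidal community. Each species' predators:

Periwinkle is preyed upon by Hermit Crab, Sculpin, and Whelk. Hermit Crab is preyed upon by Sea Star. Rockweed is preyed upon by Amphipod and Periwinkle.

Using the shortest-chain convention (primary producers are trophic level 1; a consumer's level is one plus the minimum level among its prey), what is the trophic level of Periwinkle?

Trophic level 2

Rockweed is a producer → level 1.
Periwinkle eats Rockweed → level 2.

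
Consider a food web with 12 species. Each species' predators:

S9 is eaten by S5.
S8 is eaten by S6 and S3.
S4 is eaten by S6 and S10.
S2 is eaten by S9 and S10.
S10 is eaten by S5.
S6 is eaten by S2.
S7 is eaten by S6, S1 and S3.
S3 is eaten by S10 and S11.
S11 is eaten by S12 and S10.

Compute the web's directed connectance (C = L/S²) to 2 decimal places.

The web has S = 12 species and L = 16 feeding links.
C = L / S² = 16 / 144 = 0.1111 ≈ 0.11.

C = 0.11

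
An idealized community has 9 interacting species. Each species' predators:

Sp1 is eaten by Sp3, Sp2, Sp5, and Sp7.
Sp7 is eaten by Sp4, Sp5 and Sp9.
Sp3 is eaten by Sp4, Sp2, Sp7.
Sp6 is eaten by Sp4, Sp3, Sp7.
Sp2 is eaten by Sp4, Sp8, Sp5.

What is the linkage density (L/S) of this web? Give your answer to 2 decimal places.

There are L = 16 links among S = 9 species.
L/S = 16/9 = 1.7778 ≈ 1.78.

L/S = 1.78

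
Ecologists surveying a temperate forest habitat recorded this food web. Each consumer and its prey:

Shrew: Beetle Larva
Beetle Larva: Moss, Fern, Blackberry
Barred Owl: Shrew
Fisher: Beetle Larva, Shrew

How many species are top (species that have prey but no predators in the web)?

2

Top species (has prey, but nothing eats it): Barred Owl, Fisher.
Count: 2.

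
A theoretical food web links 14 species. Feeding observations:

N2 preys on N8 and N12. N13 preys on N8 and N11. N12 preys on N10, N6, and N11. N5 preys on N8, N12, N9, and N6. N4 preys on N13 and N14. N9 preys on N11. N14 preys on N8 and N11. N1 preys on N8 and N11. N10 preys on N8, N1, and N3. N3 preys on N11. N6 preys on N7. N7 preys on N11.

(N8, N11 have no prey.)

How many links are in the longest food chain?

4 links

One longest chain: N11 → N7 → N6 → N12 → N2.
It has 5 species and 4 links.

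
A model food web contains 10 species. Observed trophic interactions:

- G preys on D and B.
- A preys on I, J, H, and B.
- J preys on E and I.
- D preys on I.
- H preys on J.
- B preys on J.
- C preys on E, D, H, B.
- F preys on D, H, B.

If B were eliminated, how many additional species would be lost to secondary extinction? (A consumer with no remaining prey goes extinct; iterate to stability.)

0

Remove B.
Every predator of it retains at least one other prey: A still has I, J, H; F still has D, H; C still has E, D, H; G still has D.
No consumer loses all prey, so no secondary extinctions occur.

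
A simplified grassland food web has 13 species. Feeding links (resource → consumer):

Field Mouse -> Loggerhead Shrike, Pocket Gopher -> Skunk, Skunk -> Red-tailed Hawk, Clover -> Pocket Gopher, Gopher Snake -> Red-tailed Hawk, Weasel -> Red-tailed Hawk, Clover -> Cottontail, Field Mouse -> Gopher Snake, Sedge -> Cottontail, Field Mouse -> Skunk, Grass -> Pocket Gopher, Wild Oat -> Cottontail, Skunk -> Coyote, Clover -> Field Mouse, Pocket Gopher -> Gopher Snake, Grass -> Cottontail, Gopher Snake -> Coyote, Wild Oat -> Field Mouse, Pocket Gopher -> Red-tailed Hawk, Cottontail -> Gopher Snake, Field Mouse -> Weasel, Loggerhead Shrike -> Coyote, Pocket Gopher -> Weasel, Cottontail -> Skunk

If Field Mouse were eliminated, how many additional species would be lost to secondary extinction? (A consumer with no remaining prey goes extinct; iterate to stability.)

1

Remove Field Mouse.
Round 1: Loggerhead Shrike (all prey gone) → extinct.
No further losses. Total secondary extinctions: 1.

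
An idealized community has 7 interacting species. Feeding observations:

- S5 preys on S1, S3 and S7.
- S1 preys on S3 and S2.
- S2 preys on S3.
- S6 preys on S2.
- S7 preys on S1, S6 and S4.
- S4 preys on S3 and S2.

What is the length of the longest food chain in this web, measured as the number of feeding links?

4 links

One longest chain: S3 → S2 → S1 → S7 → S5.
It has 5 species and 4 links.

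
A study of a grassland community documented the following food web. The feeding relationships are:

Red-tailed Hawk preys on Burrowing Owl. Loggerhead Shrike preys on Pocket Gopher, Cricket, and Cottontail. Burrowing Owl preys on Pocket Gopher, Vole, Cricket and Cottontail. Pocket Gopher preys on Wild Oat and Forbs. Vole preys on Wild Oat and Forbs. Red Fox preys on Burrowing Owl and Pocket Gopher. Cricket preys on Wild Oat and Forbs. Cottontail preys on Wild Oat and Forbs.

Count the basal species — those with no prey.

Basal species (no prey listed): Forbs, Wild Oat.
Count: 2.

2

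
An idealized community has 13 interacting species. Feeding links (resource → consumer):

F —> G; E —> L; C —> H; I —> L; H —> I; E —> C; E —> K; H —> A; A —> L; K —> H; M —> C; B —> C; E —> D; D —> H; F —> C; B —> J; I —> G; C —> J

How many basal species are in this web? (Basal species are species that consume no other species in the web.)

Basal species (no prey listed): B, E, M, F.
Count: 4.

4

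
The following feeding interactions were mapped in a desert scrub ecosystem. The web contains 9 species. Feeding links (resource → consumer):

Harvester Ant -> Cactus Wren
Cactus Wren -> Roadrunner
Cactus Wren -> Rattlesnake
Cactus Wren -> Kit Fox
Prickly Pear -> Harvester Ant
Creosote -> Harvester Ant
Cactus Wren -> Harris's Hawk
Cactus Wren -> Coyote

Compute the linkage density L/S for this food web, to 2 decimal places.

There are L = 8 links among S = 9 species.
L/S = 8/9 = 0.8889 ≈ 0.89.

L/S = 0.89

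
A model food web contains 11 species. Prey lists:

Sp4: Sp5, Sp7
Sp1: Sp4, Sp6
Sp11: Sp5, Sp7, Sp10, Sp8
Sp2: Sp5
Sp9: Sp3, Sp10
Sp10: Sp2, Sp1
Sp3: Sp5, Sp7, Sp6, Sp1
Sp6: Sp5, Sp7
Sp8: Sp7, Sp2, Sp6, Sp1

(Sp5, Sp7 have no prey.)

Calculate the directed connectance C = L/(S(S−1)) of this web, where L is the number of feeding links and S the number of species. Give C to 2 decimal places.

C = 0.21

The web has S = 11 species and L = 23 feeding links.
C = L / (S(S−1)) = 23 / 110 = 0.2091 ≈ 0.21.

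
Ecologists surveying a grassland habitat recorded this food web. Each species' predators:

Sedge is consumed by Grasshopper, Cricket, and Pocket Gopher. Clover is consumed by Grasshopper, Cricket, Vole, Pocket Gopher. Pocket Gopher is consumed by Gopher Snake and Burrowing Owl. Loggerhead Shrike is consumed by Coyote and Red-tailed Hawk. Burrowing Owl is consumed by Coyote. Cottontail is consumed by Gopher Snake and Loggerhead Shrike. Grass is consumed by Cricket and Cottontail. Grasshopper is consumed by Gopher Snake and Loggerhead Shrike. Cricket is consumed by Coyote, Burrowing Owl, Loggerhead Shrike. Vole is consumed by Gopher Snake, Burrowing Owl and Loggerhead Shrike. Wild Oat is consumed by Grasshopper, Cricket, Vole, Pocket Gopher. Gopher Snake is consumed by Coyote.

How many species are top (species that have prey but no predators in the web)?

2

Top species (has prey, but nothing eats it): Coyote, Red-tailed Hawk.
Count: 2.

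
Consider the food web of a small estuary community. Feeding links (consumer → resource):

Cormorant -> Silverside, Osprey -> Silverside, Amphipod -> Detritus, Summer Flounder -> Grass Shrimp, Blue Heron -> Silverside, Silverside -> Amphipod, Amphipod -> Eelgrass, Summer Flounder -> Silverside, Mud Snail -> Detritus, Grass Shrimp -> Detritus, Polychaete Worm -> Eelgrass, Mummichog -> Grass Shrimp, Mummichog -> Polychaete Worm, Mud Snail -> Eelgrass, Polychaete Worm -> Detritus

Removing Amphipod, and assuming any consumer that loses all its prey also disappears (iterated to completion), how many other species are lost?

Remove Amphipod.
Round 1: Silverside (all prey gone) → extinct.
Round 2: Cormorant (all prey gone), Osprey (all prey gone), Blue Heron (all prey gone) → extinct.
No further losses. Total secondary extinctions: 4.

4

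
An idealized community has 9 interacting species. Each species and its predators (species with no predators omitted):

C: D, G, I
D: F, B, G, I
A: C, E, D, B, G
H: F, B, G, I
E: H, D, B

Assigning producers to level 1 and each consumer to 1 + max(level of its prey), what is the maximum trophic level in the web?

4

Producers (level 1): A.
A → E → H → B gives B level 4.
No species has a prey at level 4, so no species reaches level 5.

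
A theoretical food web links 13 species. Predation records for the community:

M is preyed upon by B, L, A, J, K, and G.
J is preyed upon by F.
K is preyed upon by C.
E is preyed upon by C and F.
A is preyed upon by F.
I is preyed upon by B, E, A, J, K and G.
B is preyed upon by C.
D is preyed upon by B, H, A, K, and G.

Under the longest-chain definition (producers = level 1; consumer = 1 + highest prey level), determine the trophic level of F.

Trophic level 3

M is a producer → level 1.
A eats M (level 1); other prey at levels: D 1, I 1 → level 2.
F eats A (level 2); other prey at levels: J 2, E 2 → level 3.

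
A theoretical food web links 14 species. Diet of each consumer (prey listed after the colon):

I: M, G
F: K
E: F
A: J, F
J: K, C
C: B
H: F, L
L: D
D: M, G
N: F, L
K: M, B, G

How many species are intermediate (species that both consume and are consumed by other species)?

6

Intermediate species (has both prey and predators): K, D, C, J, F, L.
Count: 6.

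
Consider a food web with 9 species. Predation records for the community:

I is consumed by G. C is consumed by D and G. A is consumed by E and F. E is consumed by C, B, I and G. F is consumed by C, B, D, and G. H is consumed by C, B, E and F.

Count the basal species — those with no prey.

Basal species (no prey listed): A, H.
Count: 2.

2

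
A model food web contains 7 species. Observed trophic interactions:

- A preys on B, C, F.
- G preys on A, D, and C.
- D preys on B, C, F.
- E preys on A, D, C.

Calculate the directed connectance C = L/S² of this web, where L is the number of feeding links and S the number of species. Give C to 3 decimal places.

The web has S = 7 species and L = 12 feeding links.
C = L / S² = 12 / 49 = 0.2449 ≈ 0.245.

C = 0.245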